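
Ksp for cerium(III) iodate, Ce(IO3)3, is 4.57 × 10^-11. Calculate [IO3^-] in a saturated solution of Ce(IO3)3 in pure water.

[IO3^-] = 3.42 × 10^-3 M

Ce(IO3)3(s) <=> Ce^3+(aq) + 3 IO3^-(aq)
Ksp = [Ce^3+][IO3^-]^3
With molar solubility s: [Ce^3+] = s, [IO3^-] = 3s.
Substituting: Ksp = s(3s)^3 = 27s^4
s = (4.57 × 10^-11 / 27)^(1/4) = 1.141 x 10^-3 M
[IO3^-] = 3s = 3.42 × 10^-3 M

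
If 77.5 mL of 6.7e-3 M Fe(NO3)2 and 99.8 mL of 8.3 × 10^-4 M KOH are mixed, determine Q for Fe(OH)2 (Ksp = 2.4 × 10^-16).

Q ≈ 6.4 x 10^-10

Total volume = 77.5 + 99.8 = 177.3 mL.
[Fe^2+] = 6.7 × 10^-3 × (77.5/177.3) = 2.93 × 10^-3 M
[OH^-] = 8.3 x 10^-4 × (99.8/177.3) = 4.67 × 10^-4 M
Fe(OH)2(s) <=> Fe^2+(aq) + 2 OH^-(aq), so Q = [Fe^2+][OH^-]^2
Q = (2.93 × 10^-3)(4.67 x 10^-4)^2 = 6.4 x 10^-10
Q > Ksp, so Fe(OH)2 will precipitate.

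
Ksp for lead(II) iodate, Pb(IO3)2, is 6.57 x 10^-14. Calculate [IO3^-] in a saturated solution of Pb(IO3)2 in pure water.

[IO3^-] ≈ 5.08 × 10^-5 M

Pb(IO3)2(s) ⇌ Pb^2+(aq) + 2 IO3^-(aq)
Ksp = [Pb^2+][IO3^-]^2
With molar solubility s: [Pb^2+] = s, [IO3^-] = 2s.
Ksp = s(2s)^2 = 4s^3
Solving, s = (6.57 x 10^-14/4)^(1/3) = 2.542 × 10^-5 M
[IO3^-] = 2s = 5.08 x 10^-5 M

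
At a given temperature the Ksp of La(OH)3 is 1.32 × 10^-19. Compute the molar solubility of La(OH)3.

8.36 x 10^-6 M

La(OH)3(s) ⇌ La^3+(aq) + 3 OH^-(aq)
Ksp = [La^3+][OH^-]^3
For each mole of La(OH)3 that dissolves: [La^3+] = s, [OH^-] = 3s.
Substituting: Ksp = s(3s)^3 = 27s^4
s = (1.32 × 10^-19 / 27)^(1/4) = 8.36 × 10^-6 M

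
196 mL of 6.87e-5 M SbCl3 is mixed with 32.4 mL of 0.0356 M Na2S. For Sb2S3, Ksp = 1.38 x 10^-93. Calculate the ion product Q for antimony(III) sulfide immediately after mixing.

Total volume = 196 + 32.4 = 228.4 mL.
[Sb^3+] = 6.87 × 10^-5 × (196/228.4) = 5.895 x 10^-5 M
[S^2-] = 3.56 x 10^-2 × (32.4/228.4) = 5.050 × 10^-3 M
Sb2S3(s) ⇌ 2 Sb^3+(aq) + 3 S^2-(aq), so Q = [Sb^3+]^2[S^2-]^3
Q = (5.895 × 10^-5)^2(5.050 × 10^-3)^3 = 4.48 × 10^-16
Q > Ksp, so Sb2S3 will precipitate.

Q ≈ 4.48 x 10^-16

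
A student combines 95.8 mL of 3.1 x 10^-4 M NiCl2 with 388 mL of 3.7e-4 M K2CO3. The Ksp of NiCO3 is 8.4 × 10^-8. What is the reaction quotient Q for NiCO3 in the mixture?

Q = 1.8 × 10^-8

Total volume = 95.8 + 388 = 483.8 mL.
[Ni^2+] = 3.1 x 10^-4 × (95.8/483.8) = 6.14 x 10^-5 M
[CO3^2-] = 3.7 × 10^-4 × (388/483.8) = 2.97 × 10^-4 M
NiCO3(s) ⇌ Ni^2+(aq) + CO3^2-(aq), so Q = [Ni^2+][CO3^2-]
Q = (6.14 × 10^-5)(2.97 × 10^-4) = 1.8 x 10^-8
Q < Ksp, so no precipitate of NiCO3 forms.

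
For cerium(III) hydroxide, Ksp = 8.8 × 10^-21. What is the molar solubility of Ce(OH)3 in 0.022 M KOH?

s = 8.3 x 10^-16 M

Ce(OH)3(s) ⇌ Ce^3+ + 3 OH^-
Ksp = [Ce^3+][OH^-]^3
If s mol/L dissolves here, [Ce^3+] = s, [OH^-] = 0.022 + 3s ≈ 0.022 (since OH^- from KOH dominates).
Ksp ≈ s × (0.022)^3
s = 8.3 × 10^-16 M
Check: 3s = 2.5 × 10^-15 ≪ 0.022, so the approximation is valid.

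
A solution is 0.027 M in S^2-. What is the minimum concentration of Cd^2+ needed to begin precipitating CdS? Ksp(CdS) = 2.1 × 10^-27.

[Cd^2+] = 7.8 × 10^-26 M

CdS(s) ⇌ Cd^2+ + S^2-
Ksp = [Cd^2+][S^2-]
Precipitation begins when Q = Ksp. With [S^2-] = 0.027 M:
2.1 × 10^-27 = (0.027) × [Cd^2+]
[Cd^2+] = (2.1 × 10^-27 / 2.7 x 10^-2) = 7.8 x 10^-26 M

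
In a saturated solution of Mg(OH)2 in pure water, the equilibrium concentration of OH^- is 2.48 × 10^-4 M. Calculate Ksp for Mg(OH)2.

7.63 × 10^-12

Mg(OH)2(s) ⇌ Mg^2+ + 2 OH^-
Stoichiometry gives [Mg^2+] = (1/2)[OH^-] = 1.240 x 10^-4 M.
Ksp = [Mg^2+][OH^-]^2
Ksp = 1.240 x 10^-4 × (2.48 × 10^-4)^2 = 7.63 × 10^-12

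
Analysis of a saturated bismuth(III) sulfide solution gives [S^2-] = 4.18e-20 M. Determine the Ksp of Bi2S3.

5.67 x 10^-98

Bi2S3(s) <=> 2 Bi^3+(aq) + 3 S^2-(aq)
Stoichiometry gives [Bi^3+] = (2/3)[S^2-] = 2.787 x 10^-20 M.
Ksp = [Bi^3+]^2[S^2-]^3
Ksp = (2.787 × 10^-20)^2 × (4.18 × 10^-20)^3 = 5.67 x 10^-98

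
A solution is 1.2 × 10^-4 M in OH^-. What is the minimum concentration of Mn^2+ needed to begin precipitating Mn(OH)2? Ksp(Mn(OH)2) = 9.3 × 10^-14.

Mn(OH)2(s) ⇌ Mn^2+ + 2 OH^-
Ksp = [Mn^2+][OH^-]^2
Precipitation begins when Q = Ksp. With [OH^-] = 1.2 × 10^-4 M:
9.3 × 10^-14 = (1.2 × 10^-4)^2 × [Mn^2+]
[Mn^2+] = (9.3 × 10^-14 / 1.44 × 10^-8) = 6.5 x 10^-6 M

[Mn^2+] ≈ 6.5 × 10^-6 M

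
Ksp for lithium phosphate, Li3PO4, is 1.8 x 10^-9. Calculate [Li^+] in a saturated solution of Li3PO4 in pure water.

Li3PO4(s) ⇌ 3 Li^+ + PO4^3-
Ksp = [Li^+]^3[PO4^3-]
If s mol/L of Li3PO4 dissolves, [Li^+] = 3s and [PO4^3-] = s.
Ksp = (3s)^3s = 27s^4
Solving, s = (1.8 x 10^-9/27)^(1/4) = 2.86 x 10^-3 M
[Li^+] = 3s = 8.6 × 10^-3 M

8.6 × 10^-3 M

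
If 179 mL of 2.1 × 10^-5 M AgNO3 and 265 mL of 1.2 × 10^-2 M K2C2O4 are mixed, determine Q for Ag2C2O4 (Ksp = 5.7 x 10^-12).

Q = 5.1e-13

Total volume = 179 + 265 = 444 mL.
[Ag^+] = 2.1 x 10^-5 × (179/444) = 8.47 x 10^-6 M
[C2O4^2-] = 1.2 × 10^-2 × (265/444) = 7.16 x 10^-3 M
Ag2C2O4(s) ⇌ 2 Ag^+ + C2O4^2-, so Q = [Ag^+]^2[C2O4^2-]
Q = (8.47 x 10^-6)^2(7.16 × 10^-3) = 5.1 × 10^-13
Q < Ksp, so no precipitate of Ag2C2O4 forms.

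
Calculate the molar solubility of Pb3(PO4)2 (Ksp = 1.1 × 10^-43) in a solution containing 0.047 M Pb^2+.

Pb3(PO4)2(s) ⇌ 3 Pb^2+ + 2 PO4^3-
Ksp = [Pb^2+]^3[PO4^3-]^2
If s mol/L dissolves here, [Pb^2+] = 0.047 + 3s ≈ 0.047, [PO4^3-] = 2s (Ksp is small, so little additional dissolves).
Ksp ≈ (0.047)^3 × (2s)^2
s = 1.6 × 10^-20 M
Check: 3s = 4.9 × 10^-20 ≪ 0.047, so the approximation is valid.

s = 1.6 × 10^-20 M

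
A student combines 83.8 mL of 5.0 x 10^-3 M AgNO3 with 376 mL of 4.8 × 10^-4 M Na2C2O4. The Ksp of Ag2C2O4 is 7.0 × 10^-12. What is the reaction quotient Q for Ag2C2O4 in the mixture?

Total volume = 83.8 + 376 = 459.8 mL.
[Ag^+] = 5.0 × 10^-3 × (83.8/459.8) = 9.11 × 10^-4 M
[C2O4^2-] = 4.8 x 10^-4 × (376/459.8) = 3.93 x 10^-4 M
Ag2C2O4(s) ⇌ 2 Ag^+(aq) + C2O4^2-(aq), so Q = [Ag^+]^2[C2O4^2-]
Q = (9.11 x 10^-4)^2(3.93 x 10^-4) = 3.3 × 10^-10
Q > Ksp, so Ag2C2O4 will precipitate.

3.3e-10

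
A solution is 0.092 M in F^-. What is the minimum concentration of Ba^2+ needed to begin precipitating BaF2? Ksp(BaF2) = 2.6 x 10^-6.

3.1e-4 M

BaF2(s) ⇌ Ba^2+ + 2 F^-
Ksp = [Ba^2+][F^-]^2
Precipitation begins when Q = Ksp. With [F^-] = 0.092 M:
2.6 x 10^-6 = (0.092)^2 × [Ba^2+]
[Ba^2+] = (2.6 x 10^-6 / 8.46 x 10^-3) = 3.1 x 10^-4 M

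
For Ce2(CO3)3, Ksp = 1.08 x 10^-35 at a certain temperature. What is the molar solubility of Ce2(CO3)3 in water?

Ce2(CO3)3(s) <=> 2 Ce^3+ + 3 CO3^2-
Ksp = [Ce^3+]^2[CO3^2-]^3
If s mol/L of Ce2(CO3)3 dissolves, [Ce^3+] = 2s and [CO3^2-] = 3s.
Ksp = (2s)^2(3s)^3 = 108s^5
s = (1.08 x 10^-35 / 108)^(1/5) = 3.98 × 10^-8 M

s = 3.98 × 10^-8 M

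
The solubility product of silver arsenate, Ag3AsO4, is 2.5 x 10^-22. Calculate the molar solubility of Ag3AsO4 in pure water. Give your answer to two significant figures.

s ≈ 1.7 x 10^-6 M

Ag3AsO4(s) <=> 3 Ag^+(aq) + AsO4^3-(aq)
Ksp = [Ag^+]^3[AsO4^3-]
With molar solubility s: [Ag^+] = 3s, [AsO4^3-] = s.
So Ksp = (3s)^3 × s = 27s^4
s = (2.5 x 10^-22 / 27)^(1/4) = 1.7 × 10^-6 M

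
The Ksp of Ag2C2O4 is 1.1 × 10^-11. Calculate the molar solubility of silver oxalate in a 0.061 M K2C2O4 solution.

Ag2C2O4(s) ⇌ 2 Ag^+(aq) + C2O4^2-(aq)
Ksp = [Ag^+]^2[C2O4^2-]
If s mol/L dissolves here, [Ag^+] = 2s, [C2O4^2-] = 0.061 + s ≈ 0.061 (since C2O4^2- from K2C2O4 dominates).
Ksp ≈ (2s)^2 × 0.061
s = 6.7 x 10^-6 M
Check: s = 6.7 × 10^-6 ≪ 0.061, so the approximation is valid.

s ≈ 6.7 × 10^-6 M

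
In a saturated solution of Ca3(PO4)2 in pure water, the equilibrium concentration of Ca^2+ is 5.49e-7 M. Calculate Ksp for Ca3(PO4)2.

Ca3(PO4)2(s) ⇌ 3 Ca^2+ + 2 PO4^3-
Stoichiometry gives [PO4^3-] = (2/3)[Ca^2+] = 3.660 x 10^-7 M.
Ksp = [Ca^2+]^3[PO4^3-]^2
Ksp = (5.49 × 10^-7)^3 × (3.660 × 10^-7)^2 = 2.22 × 10^-32

2.22 × 10^-32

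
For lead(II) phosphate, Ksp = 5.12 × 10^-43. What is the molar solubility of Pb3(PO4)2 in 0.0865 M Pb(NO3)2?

Pb3(PO4)2(s) <=> 3 Pb^2+ + 2 PO4^3-
Ksp = [Pb^2+]^3[PO4^3-]^2
Let s = moles of Pb3(PO4)2 that dissolve per litre. [Pb^2+] = 0.0865 + 3s ≈ 0.0865, [PO4^3-] = 2s (Ksp is small, so little additional dissolves).
Ksp ≈ (0.0865)^3 × (2s)^2
s = 1.41 × 10^-20 M
Check: 3s = 4.2 x 10^-20 ≪ 0.0865, so the approximation is valid.

s ≈ 1.41 × 10^-20 M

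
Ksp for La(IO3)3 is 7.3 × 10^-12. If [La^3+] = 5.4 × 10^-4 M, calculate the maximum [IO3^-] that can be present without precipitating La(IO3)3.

[IO3^-] ≈ 2.4e-3 M

La(IO3)3(s) ⇌ La^3+(aq) + 3 IO3^-(aq)
Ksp = [La^3+][IO3^-]^3
Precipitation begins when Q = Ksp. With [La^3+] = 5.4 × 10^-4 M:
7.3 × 10^-12 = (5.4 × 10^-4) × [IO3^-]^3
[IO3^-] = (7.3 × 10^-12 / 5.4 × 10^-4)^(1/3) = 2.4 × 10^-3 M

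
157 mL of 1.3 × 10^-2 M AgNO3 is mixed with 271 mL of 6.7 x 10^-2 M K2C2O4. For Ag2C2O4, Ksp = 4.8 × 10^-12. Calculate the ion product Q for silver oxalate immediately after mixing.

Total volume = 157 + 271 = 428 mL.
[Ag^+] = 1.3 × 10^-2 × (157/428) = 4.77 × 10^-3 M
[C2O4^2-] = 6.7 × 10^-2 × (271/428) = 4.24 × 10^-2 M
Ag2C2O4(s) <=> 2 Ag^+ + C2O4^2-, so Q = [Ag^+]^2[C2O4^2-]
Q = (4.77 x 10^-3)^2(4.24 × 10^-2) = 9.6 × 10^-7
Q > Ksp, so Ag2C2O4 will precipitate.

Q ≈ 9.6 x 10^-7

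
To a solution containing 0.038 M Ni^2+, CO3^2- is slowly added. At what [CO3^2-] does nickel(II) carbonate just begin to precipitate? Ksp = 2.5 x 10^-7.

[CO3^2-] = 6.6e-6 M

NiCO3(s) <=> Ni^2+ + CO3^2-
Ksp = [Ni^2+][CO3^2-]
Precipitation begins when Q = Ksp. With [Ni^2+] = 0.038 M:
2.5 x 10^-7 = (0.038) × [CO3^2-]
[CO3^2-] = (2.5 x 10^-7 / 3.8 × 10^-2) = 6.6 × 10^-6 M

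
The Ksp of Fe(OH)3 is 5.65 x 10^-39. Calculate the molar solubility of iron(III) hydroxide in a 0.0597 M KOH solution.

Fe(OH)3(s) ⇌ Fe^3+(aq) + 3 OH^-(aq)
Ksp = [Fe^3+][OH^-]^3
Let s = moles of Fe(OH)3 that dissolve per litre. [Fe^3+] = s, [OH^-] = 0.0597 + 3s ≈ 0.0597 (Ksp is small, so little additional dissolves).
Ksp ≈ s × (0.0597)^3
s = 2.66 × 10^-35 M
Check: 3s = 8.0 × 10^-35 ≪ 0.0597, so the approximation is valid.

s ≈ 2.66 × 10^-35 M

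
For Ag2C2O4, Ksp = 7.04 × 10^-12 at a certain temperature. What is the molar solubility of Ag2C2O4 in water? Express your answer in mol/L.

s = 1.21 x 10^-4 M

Ag2C2O4(s) ⇌ 2 Ag^+(aq) + C2O4^2-(aq)
Ksp = [Ag^+]^2[C2O4^2-]
Let s = molar solubility. Then [Ag^+] = 2s and [C2O4^2-] = s.
So Ksp = (2s)^2 × s = 4s^3
s^3 = 7.04 × 10^-12 / 4, so s = 1.21 x 10^-4 M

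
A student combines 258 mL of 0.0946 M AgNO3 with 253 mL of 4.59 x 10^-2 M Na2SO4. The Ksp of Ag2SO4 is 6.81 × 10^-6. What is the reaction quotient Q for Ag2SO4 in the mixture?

Total volume = 258 + 253 = 511 mL.
[Ag^+] = 9.46 × 10^-2 × (258/511) = 4.776 × 10^-2 M
[SO4^2-] = 4.59 x 10^-2 × (253/511) = 2.273 x 10^-2 M
Ag2SO4(s) <=> 2 Ag^+(aq) + SO4^2-(aq), so Q = [Ag^+]^2[SO4^2-]
Q = (4.776 x 10^-2)^2(2.273 × 10^-2) = 5.18 x 10^-5
Q > Ksp, so Ag2SO4 will precipitate.

Q ≈ 5.18 x 10^-5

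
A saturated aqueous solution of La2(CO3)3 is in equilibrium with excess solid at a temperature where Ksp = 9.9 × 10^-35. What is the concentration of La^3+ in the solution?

[La^3+] = 1.2 × 10^-7 M

La2(CO3)3(s) <=> 2 La^3+ + 3 CO3^2-
Ksp = [La^3+]^2[CO3^2-]^3
Let s = molar solubility. Then [La^3+] = 2s and [CO3^2-] = 3s.
Ksp = (2s)^2(3s)^3 = 108s^5
Solving, s = (9.9 × 10^-35/108)^(1/5) = 6.20 × 10^-8 M
[La^3+] = 2s = 1.2 × 10^-7 M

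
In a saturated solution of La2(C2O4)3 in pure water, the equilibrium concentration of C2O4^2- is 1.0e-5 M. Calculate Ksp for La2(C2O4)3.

Ksp ≈ 4.4e-26

La2(C2O4)3(s) ⇌ 2 La^3+ + 3 C2O4^2-
Stoichiometry gives [La^3+] = (2/3)[C2O4^2-] = 6.67 × 10^-6 M.
Ksp = [La^3+]^2[C2O4^2-]^3
Ksp = (6.67 x 10^-6)^2 × (1.0 x 10^-5)^3 = 4.4 × 10^-26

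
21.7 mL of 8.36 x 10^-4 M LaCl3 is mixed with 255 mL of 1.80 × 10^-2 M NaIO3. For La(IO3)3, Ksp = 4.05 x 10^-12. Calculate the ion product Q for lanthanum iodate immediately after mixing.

Total volume = 21.7 + 255 = 276.7 mL.
[La^3+] = 8.36 × 10^-4 × (21.7/276.7) = 6.556 x 10^-5 M
[IO3^-] = 1.80 x 10^-2 × (255/276.7) = 1.659 × 10^-2 M
La(IO3)3(s) ⇌ La^3+ + 3 IO3^-, so Q = [La^3+][IO3^-]^3
Q = (6.556 × 10^-5)(1.659 × 10^-2)^3 = 2.99 × 10^-10
Q > Ksp, so La(IO3)3 will precipitate.

2.99 × 10^-10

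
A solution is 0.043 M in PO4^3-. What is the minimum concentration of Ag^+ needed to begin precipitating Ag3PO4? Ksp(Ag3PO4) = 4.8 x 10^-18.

4.8e-6 M

Ag3PO4(s) ⇌ 3 Ag^+(aq) + PO4^3-(aq)
Ksp = [Ag^+]^3[PO4^3-]
Precipitation begins when Q = Ksp. With [PO4^3-] = 0.043 M:
4.8 x 10^-18 = (0.043) × [Ag^+]^3
[Ag^+] = (4.8 x 10^-18 / 4.3 x 10^-2)^(1/3) = 4.8 × 10^-6 M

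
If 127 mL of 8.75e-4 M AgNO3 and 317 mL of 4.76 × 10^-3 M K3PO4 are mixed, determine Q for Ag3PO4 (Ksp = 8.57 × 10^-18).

Total volume = 127 + 317 = 444 mL.
[Ag^+] = 8.75 x 10^-4 × (127/444) = 2.503 x 10^-4 M
[PO4^3-] = 4.76 × 10^-3 × (317/444) = 3.398 × 10^-3 M
Ag3PO4(s) <=> 3 Ag^+(aq) + PO4^3-(aq), so Q = [Ag^+]^3[PO4^3-]
Q = (2.503 x 10^-4)^3(3.398 × 10^-3) = 5.33 x 10^-14
Q > Ksp, so Ag3PO4 will precipitate.

Q = 5.33 × 10^-14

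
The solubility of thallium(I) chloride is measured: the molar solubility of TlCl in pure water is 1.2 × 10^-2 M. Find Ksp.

TlCl(s) ⇌ Tl^+(aq) + Cl^-(aq)
With molar solubility s: [Tl^+] = s, [Cl^-] = s.
Ksp = [Tl^+][Cl^-]
Ksp = s^2
Ksp = (1.2 × 10^-2)^2 = 1.4 x 10^-4

Ksp = 1.4 × 10^-4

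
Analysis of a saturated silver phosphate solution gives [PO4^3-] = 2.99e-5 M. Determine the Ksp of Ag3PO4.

Ag3PO4(s) ⇌ 3 Ag^+ + PO4^3-
Stoichiometry gives [Ag^+] = (3/1)[PO4^3-] = 8.970 x 10^-5 M.
Ksp = [Ag^+]^3[PO4^3-]
Ksp = (8.970 × 10^-5)^3 × 2.99 × 10^-5 = 2.16 x 10^-17

Ksp ≈ 2.16 x 10^-17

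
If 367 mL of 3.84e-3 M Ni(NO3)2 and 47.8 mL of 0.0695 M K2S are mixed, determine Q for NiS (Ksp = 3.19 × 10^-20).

Total volume = 367 + 47.8 = 414.8 mL.
[Ni^2+] = 3.84 × 10^-3 × (367/414.8) = 3.397 × 10^-3 M
[S^2-] = 6.95 x 10^-2 × (47.8/414.8) = 8.009 × 10^-3 M
NiS(s) <=> Ni^2+(aq) + S^2-(aq), so Q = [Ni^2+][S^2-]
Q = (3.397 × 10^-3)(8.009 x 10^-3) = 2.72 × 10^-5
Q > Ksp, so NiS will precipitate.

2.72 × 10^-5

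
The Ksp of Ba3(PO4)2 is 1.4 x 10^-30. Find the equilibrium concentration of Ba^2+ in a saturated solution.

[Ba^2+] ≈ 1.3 × 10^-6 M

Ba3(PO4)2(s) ⇌ 3 Ba^2+(aq) + 2 PO4^3-(aq)
Ksp = [Ba^2+]^3[PO4^3-]^2
For each mole of Ba3(PO4)2 that dissolves: [Ba^2+] = 3s, [PO4^3-] = 2s.
So Ksp = (3s)^3 × (2s)^2 = 108s^5
s^5 = 1.4 x 10^-30 / 108, so s = 4.19 x 10^-7 M
[Ba^2+] = 3s = 1.3 x 10^-6 M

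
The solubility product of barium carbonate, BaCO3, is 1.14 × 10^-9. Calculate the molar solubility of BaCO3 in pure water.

BaCO3(s) ⇌ Ba^2+(aq) + CO3^2-(aq)
Ksp = [Ba^2+][CO3^2-]
If s mol/L of BaCO3 dissolves, [Ba^2+] = s and [CO3^2-] = s.
Ksp = (s)(s) = s^2
s = (1.14 × 10^-9)^(1/2) = 3.38 × 10^-5 M

3.38 × 10^-5 M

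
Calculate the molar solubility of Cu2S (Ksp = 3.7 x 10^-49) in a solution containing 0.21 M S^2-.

Cu2S(s) ⇌ 2 Cu^+ + S^2-
Ksp = [Cu^+]^2[S^2-]
Let s = moles of Cu2S that dissolve per litre. [Cu^+] = 2s, [S^2-] = 0.21 + s ≈ 0.21 (common-ion effect: S^2- is already 0.21 M).
Ksp ≈ (2s)^2 × 0.21
s = 6.6 × 10^-25 M
Check: s = 6.6 x 10^-25 ≪ 0.21, so the approximation is valid.

s ≈ 6.6 x 10^-25 M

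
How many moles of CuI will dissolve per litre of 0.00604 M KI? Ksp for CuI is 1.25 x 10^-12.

CuI(s) ⇌ Cu^+(aq) + I^-(aq)
Ksp = [Cu^+][I^-]
If s mol/L dissolves here, [Cu^+] = s, [I^-] = 0.00604 + s ≈ 0.00604 (Ksp is small, so little additional dissolves).
Ksp ≈ s × 0.00604
s = 2.07 × 10^-10 M
Check: s = 2.1 × 10^-10 ≪ 0.00604, so the approximation is valid.

2.07e-10 M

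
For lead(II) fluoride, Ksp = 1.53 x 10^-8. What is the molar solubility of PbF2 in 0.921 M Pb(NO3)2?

s ≈ 6.44e-5 M

PbF2(s) <=> Pb^2+(aq) + 2 F^-(aq)
Ksp = [Pb^2+][F^-]^2
Let s be the molar solubility in this solution. [Pb^2+] = 0.921 + s ≈ 0.921, [F^-] = 2s (Ksp is small, so little additional dissolves).
Ksp ≈ 0.921 × (2s)^2
s = 6.44 × 10^-5 M
Check: s = 6.4 x 10^-5 ≪ 0.921, so the approximation is valid.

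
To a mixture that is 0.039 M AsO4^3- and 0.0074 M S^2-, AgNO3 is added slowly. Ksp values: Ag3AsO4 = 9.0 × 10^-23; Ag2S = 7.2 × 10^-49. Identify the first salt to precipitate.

Ag2S

Each salt begins to precipitate when Q = Ksp, i.e. when [Ag^+] reaches its threshold.
For Ag3AsO4: 9.0 × 10^-23 = 0.039 × [Ag^+]^3  ⇒  [Ag^+] = 1.3 × 10^-7 M.
For Ag2S: 7.2 × 10^-49 = 0.0074 × [Ag^+]^2  ⇒  [Ag^+] = 9.9 x 10^-24 M.
The salt with the lower threshold [Ag^+] precipitates first: Ag2S.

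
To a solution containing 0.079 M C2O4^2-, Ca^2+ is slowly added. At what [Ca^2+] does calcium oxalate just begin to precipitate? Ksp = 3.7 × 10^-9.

4.7 × 10^-8 M

CaC2O4(s) ⇌ Ca^2+(aq) + C2O4^2-(aq)
Ksp = [Ca^2+][C2O4^2-]
Precipitation begins when Q = Ksp. With [C2O4^2-] = 0.079 M:
3.7 × 10^-9 = (0.079) × [Ca^2+]
[Ca^2+] = (3.7 × 10^-9 / 7.9 × 10^-2) = 4.7 × 10^-8 M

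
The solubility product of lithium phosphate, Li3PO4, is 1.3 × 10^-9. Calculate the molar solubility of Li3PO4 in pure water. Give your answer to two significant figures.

2.6 × 10^-3 M

Li3PO4(s) ⇌ 3 Li^+ + PO4^3-
Ksp = [Li^+]^3[PO4^3-]
Let s = molar solubility. Then [Li^+] = 3s and [PO4^3-] = s.
Ksp = (3s)^3s = 27s^4
s^4 = 1.3 × 10^-9 / 27, so s = 2.6 × 10^-3 M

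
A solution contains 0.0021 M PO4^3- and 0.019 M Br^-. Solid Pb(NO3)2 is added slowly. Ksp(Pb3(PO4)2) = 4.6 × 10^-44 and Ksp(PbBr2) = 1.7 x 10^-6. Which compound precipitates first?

Pb3(PO4)2

Each salt begins to precipitate when Q = Ksp, i.e. when [Pb^2+] reaches its threshold.
For Pb3(PO4)2: 4.6 × 10^-44 = (0.0021)^2 × [Pb^2+]^3  ⇒  [Pb^2+] = 2.2 x 10^-13 M.
For PbBr2: 1.7 x 10^-6 = (0.019)^2 × [Pb^2+]  ⇒  [Pb^2+] = 4.7 × 10^-3 M.
The salt with the lower threshold [Pb^2+] precipitates first: Pb3(PO4)2.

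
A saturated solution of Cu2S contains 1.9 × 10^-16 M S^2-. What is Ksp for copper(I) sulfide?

2.7 × 10^-47

Cu2S(s) ⇌ 2 Cu^+ + S^2-
Stoichiometry gives [Cu^+] = (2/1)[S^2-] = 3.80 x 10^-16 M.
Ksp = [Cu^+]^2[S^2-]
Ksp = (3.80 × 10^-16)^2 × 1.9 × 10^-16 = 2.7 × 10^-47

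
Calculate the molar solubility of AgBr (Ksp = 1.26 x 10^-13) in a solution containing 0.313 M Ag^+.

4.03 x 10^-13 M

AgBr(s) <=> Ag^+(aq) + Br^-(aq)
Ksp = [Ag^+][Br^-]
If s mol/L dissolves here, [Ag^+] = 0.313 + s ≈ 0.313, [Br^-] = s (Ksp is small, so little additional dissolves).
Ksp ≈ 0.313 × s
s = 4.03 × 10^-13 M
Check: s = 4.0 x 10^-13 ≪ 0.313, so the approximation is valid.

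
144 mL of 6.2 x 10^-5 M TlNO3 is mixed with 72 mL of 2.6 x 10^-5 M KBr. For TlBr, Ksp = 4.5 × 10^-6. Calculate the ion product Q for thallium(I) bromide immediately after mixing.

3.6e-10

Total volume = 144 + 72 = 216 mL.
[Tl^+] = 6.2 x 10^-5 × (144/216) = 4.13 x 10^-5 M
[Br^-] = 2.6 × 10^-5 × (72/216) = 8.67 x 10^-6 M
TlBr(s) ⇌ Tl^+(aq) + Br^-(aq), so Q = [Tl^+][Br^-]
Q = (4.13 × 10^-5)(8.67 × 10^-6) = 3.6 × 10^-10
Q < Ksp, so no precipitate of TlBr forms.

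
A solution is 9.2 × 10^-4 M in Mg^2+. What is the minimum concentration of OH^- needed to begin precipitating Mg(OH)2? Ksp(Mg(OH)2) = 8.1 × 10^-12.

Mg(OH)2(s) ⇌ Mg^2+(aq) + 2 OH^-(aq)
Ksp = [Mg^2+][OH^-]^2
Precipitation begins when Q = Ksp. With [Mg^2+] = 9.2 × 10^-4 M:
8.1 × 10^-12 = (9.2 × 10^-4) × [OH^-]^2
[OH^-] = (8.1 × 10^-12 / 9.2 × 10^-4)^(1/2) = 9.4 × 10^-5 M

9.4 x 10^-5 M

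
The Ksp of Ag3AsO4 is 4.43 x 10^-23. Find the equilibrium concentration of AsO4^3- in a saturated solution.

Ag3AsO4(s) ⇌ 3 Ag^+(aq) + AsO4^3-(aq)
Ksp = [Ag^+]^3[AsO4^3-]
For each mole of Ag3AsO4 that dissolves: [Ag^+] = 3s, [AsO4^3-] = s.
Ksp = (3s)^3s = 27s^4
s^4 = 4.43 x 10^-23 / 27, so s = 1.132 × 10^-6 M
[AsO4^3-] = s = 1.13 x 10^-6 M

1.13 × 10^-6 M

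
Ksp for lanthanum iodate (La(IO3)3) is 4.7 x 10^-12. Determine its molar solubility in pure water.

La(IO3)3(s) ⇌ La^3+ + 3 IO3^-
Ksp = [La^3+][IO3^-]^3
For each mole of La(IO3)3 that dissolves: [La^3+] = s, [IO3^-] = 3s.
Ksp = s(3s)^3 = 27s^4
s = (4.7 x 10^-12 / 27)^(1/4) = 6.5 × 10^-4 M

6.5 × 10^-4 M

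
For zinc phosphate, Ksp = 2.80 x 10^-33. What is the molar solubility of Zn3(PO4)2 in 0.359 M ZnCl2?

Zn3(PO4)2(s) ⇌ 3 Zn^2+ + 2 PO4^3-
Ksp = [Zn^2+]^3[PO4^3-]^2
Let s = moles of Zn3(PO4)2 that dissolve per litre. [Zn^2+] = 0.359 + 3s ≈ 0.359, [PO4^3-] = 2s (since Zn^2+ from ZnCl2 dominates).
Ksp ≈ (0.359)^3 × (2s)^2
s = 1.23 x 10^-16 M
Check: 3s = 3.7 × 10^-16 ≪ 0.359, so the approximation is valid.

s ≈ 1.23 x 10^-16 M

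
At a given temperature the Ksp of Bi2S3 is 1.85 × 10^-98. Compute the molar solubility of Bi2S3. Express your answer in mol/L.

s ≈ 1.11 × 10^-20 M

Bi2S3(s) ⇌ 2 Bi^3+(aq) + 3 S^2-(aq)
Ksp = [Bi^3+]^2[S^2-]^3
Let s = molar solubility. Then [Bi^3+] = 2s and [S^2-] = 3s.
Ksp = (2s)^2(3s)^3 = 108s^5
Solving, s = (1.85 × 10^-98/108)^(1/5) = 1.11 x 10^-20 M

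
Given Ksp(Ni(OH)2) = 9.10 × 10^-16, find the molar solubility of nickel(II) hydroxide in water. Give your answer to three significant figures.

s = 6.10 x 10^-6 M

Ni(OH)2(s) <=> Ni^2+(aq) + 2 OH^-(aq)
Ksp = [Ni^2+][OH^-]^2
For each mole of Ni(OH)2 that dissolves: [Ni^2+] = s, [OH^-] = 2s.
Substituting: Ksp = s(2s)^2 = 4s^3
s = (9.10 × 10^-16 / 4)^(1/3) = 6.10 x 10^-6 M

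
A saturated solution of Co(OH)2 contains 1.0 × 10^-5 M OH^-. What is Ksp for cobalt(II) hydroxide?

Co(OH)2(s) ⇌ Co^2+(aq) + 2 OH^-(aq)
Stoichiometry gives [Co^2+] = (1/2)[OH^-] = 5.00 × 10^-6 M.
Ksp = [Co^2+][OH^-]^2
Ksp = 5.00 × 10^-6 × (1.0 × 10^-5)^2 = 5.0 × 10^-16

5.0 × 10^-16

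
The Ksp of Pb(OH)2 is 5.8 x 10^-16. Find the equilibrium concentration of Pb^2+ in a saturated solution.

Pb(OH)2(s) ⇌ Pb^2+(aq) + 2 OH^-(aq)
Ksp = [Pb^2+][OH^-]^2
With molar solubility s: [Pb^2+] = s, [OH^-] = 2s.
Ksp = s(2s)^2 = 4s^3
s = (5.8 x 10^-16 / 4)^(1/3) = 5.25 × 10^-6 M
[Pb^2+] = s = 5.3 × 10^-6 M

5.3e-6 M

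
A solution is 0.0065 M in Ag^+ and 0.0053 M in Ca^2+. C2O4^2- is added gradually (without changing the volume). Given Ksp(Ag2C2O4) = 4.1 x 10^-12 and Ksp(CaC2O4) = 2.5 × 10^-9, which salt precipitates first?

Precipitation of each salt starts when its ion product equals its Ksp.
For Ag2C2O4: 4.1 x 10^-12 = (0.0065)^2 × [C2O4^2-]  ⇒  [C2O4^2-] = 9.7 × 10^-8 M.
For CaC2O4: 2.5 × 10^-9 = 0.0053 × [C2O4^2-]  ⇒  [C2O4^2-] = 4.7 × 10^-7 M.
The salt with the lower threshold [C2O4^2-] precipitates first: Ag2C2O4.

Ag2C2O4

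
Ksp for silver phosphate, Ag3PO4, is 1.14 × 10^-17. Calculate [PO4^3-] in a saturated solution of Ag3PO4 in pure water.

2.55 x 10^-5 M

Ag3PO4(s) ⇌ 3 Ag^+ + PO4^3-
Ksp = [Ag^+]^3[PO4^3-]
For each mole of Ag3PO4 that dissolves: [Ag^+] = 3s, [PO4^3-] = s.
Ksp = (3s)^3s = 27s^4
Solving, s = (1.14 × 10^-17/27)^(1/4) = 2.549 × 10^-5 M
[PO4^3-] = s = 2.55 × 10^-5 M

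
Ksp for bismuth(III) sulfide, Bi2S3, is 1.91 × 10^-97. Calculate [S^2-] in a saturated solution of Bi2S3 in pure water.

[S^2-] = 5.33 x 10^-20 M

Bi2S3(s) <=> 2 Bi^3+(aq) + 3 S^2-(aq)
Ksp = [Bi^3+]^2[S^2-]^3
If s mol/L of Bi2S3 dissolves, [Bi^3+] = 2s and [S^2-] = 3s.
So Ksp = (2s)^2 × (3s)^3 = 108s^5
s^5 = 1.91 × 10^-97 / 108, so s = 1.776 x 10^-20 M
[S^2-] = 3s = 5.33 x 10^-20 M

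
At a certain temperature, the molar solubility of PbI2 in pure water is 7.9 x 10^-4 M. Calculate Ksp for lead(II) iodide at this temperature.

Ksp ≈ 2.0 x 10^-9

PbI2(s) ⇌ Pb^2+ + 2 I^-
For each mole of PbI2 that dissolves: [Pb^2+] = s, [I^-] = 2s.
Ksp = [Pb^2+][I^-]^2
So Ksp = s × (2s)^2 = 4s^3
Ksp = 4 × (7.9 x 10^-4)^3 = 2.0 × 10^-9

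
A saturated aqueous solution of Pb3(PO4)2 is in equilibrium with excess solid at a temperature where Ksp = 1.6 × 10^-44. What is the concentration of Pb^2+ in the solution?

2.0e-9 M

Pb3(PO4)2(s) <=> 3 Pb^2+ + 2 PO4^3-
Ksp = [Pb^2+]^3[PO4^3-]^2
Let s = molar solubility. Then [Pb^2+] = 3s and [PO4^3-] = 2s.
Ksp = (3s)^3(2s)^2 = 108s^5
s^5 = 1.6 × 10^-44 / 108, so s = 6.83 × 10^-10 M
[Pb^2+] = 3s = 2.0 x 10^-9 M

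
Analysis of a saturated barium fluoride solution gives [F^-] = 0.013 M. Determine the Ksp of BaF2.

BaF2(s) ⇌ Ba^2+(aq) + 2 F^-(aq)
Stoichiometry gives [Ba^2+] = (1/2)[F^-] = 6.50 × 10^-3 M.
Ksp = [Ba^2+][F^-]^2
Ksp = 6.50 × 10^-3 × (1.3 × 10^-2)^2 = 1.1 × 10^-6

Ksp = 1.1e-6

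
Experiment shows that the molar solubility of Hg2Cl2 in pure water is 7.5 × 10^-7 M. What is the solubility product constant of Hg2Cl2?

Ksp ≈ 1.7 × 10^-18

Hg2Cl2(s) ⇌ Hg2^2+ + 2 Cl^-
If s mol/L of Hg2Cl2 dissolves, [Hg2^2+] = s and [Cl^-] = 2s.
Ksp = [Hg2^2+][Cl^-]^2
So Ksp = s × (2s)^2 = 4s^3
Ksp = 4 × (7.5 x 10^-7)^3 = 1.7 x 10^-18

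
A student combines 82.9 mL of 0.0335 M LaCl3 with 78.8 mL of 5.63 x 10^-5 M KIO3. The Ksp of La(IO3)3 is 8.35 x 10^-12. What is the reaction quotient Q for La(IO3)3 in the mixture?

Total volume = 82.9 + 78.8 = 161.7 mL.
[La^3+] = 3.35 × 10^-2 × (82.9/161.7) = 1.717 × 10^-2 M
[IO3^-] = 5.63 × 10^-5 × (78.8/161.7) = 2.744 x 10^-5 M
La(IO3)3(s) ⇌ La^3+(aq) + 3 IO3^-(aq), so Q = [La^3+][IO3^-]^3
Q = (1.717 × 10^-2)(2.744 × 10^-5)^3 = 3.55 × 10^-16
Q < Ksp, so no precipitate of La(IO3)3 forms.

3.55 x 10^-16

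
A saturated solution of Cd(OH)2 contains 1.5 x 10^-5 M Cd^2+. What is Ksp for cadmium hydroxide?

Cd(OH)2(s) ⇌ Cd^2+(aq) + 2 OH^-(aq)
Stoichiometry gives [OH^-] = (2/1)[Cd^2+] = 3.00 x 10^-5 M.
Ksp = [Cd^2+][OH^-]^2
Ksp = 1.5 x 10^-5 × (3.00 × 10^-5)^2 = 1.4 × 10^-14

Ksp ≈ 1.4 × 10^-14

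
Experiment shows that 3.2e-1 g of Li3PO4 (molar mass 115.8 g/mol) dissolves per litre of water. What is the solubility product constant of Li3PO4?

Molar solubility s = (3.2 × 10^-1 g/L) / (115.8 g/mol) = 2.76 x 10^-3 M.
Li3PO4(s) ⇌ 3 Li^+(aq) + PO4^3-(aq)
For each mole of Li3PO4 that dissolves: [Li^+] = 3s, [PO4^3-] = s.
Ksp = [Li^+]^3[PO4^3-]
So Ksp = (3s)^3 × s = 27s^4
With s = 2.76 × 10^-3: Ksp = 1.6 x 10^-9

Ksp = 1.6 x 10^-9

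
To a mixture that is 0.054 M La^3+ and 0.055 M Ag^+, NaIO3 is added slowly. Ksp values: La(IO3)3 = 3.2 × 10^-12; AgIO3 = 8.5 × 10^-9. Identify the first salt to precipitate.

Precipitation of each salt starts when its ion product equals its Ksp.
For La(IO3)3: 3.2 × 10^-12 = 0.054 × [IO3^-]^3  ⇒  [IO3^-] = 3.9 x 10^-4 M.
For AgIO3: 8.5 × 10^-9 = 0.055 × [IO3^-]  ⇒  [IO3^-] = 1.5 x 10^-7 M.
The salt with the lower threshold [IO3^-] precipitates first: AgIO3.

AgIO3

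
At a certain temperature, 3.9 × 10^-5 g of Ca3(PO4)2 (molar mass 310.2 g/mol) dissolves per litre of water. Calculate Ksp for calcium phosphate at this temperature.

3.4e-33

Molar solubility s = (3.9 × 10^-5 g/L) / (310.2 g/mol) = 1.26 × 10^-7 M.
Ca3(PO4)2(s) ⇌ 3 Ca^2+ + 2 PO4^3-
Let s = molar solubility. Then [Ca^2+] = 3s and [PO4^3-] = 2s.
Ksp = [Ca^2+]^3[PO4^3-]^2
So Ksp = (3s)^3 × (2s)^2 = 108s^5
Ksp = 108 × (1.26 × 10^-7)^5 = 3.4 × 10^-33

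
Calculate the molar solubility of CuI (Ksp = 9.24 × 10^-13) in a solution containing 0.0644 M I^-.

1.43e-11 M

CuI(s) <=> Cu^+ + I^-
Ksp = [Cu^+][I^-]
If s mol/L dissolves here, [Cu^+] = s, [I^-] = 0.0644 + s ≈ 0.0644 (since the I^- already present dominates).
Ksp ≈ s × 0.0644
s = 1.43 x 10^-11 M
Check: s = 1.4 x 10^-11 ≪ 0.0644, so the approximation is valid.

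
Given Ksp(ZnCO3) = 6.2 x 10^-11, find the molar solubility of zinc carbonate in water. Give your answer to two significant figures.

s ≈ 7.9e-6 M

ZnCO3(s) <=> Zn^2+(aq) + CO3^2-(aq)
Ksp = [Zn^2+][CO3^2-]
Let s = molar solubility. Then [Zn^2+] = s and [CO3^2-] = s.
Ksp = (s)(s) = s^2
s = (6.2 x 10^-11)^(1/2) = 7.9 × 10^-6 M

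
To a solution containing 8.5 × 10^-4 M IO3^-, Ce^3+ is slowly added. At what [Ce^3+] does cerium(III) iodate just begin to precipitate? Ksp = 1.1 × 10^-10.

1.8 x 10^-1 M

Ce(IO3)3(s) ⇌ Ce^3+ + 3 IO3^-
Ksp = [Ce^3+][IO3^-]^3
Precipitation begins when Q = Ksp. With [IO3^-] = 8.5 × 10^-4 M:
1.1 × 10^-10 = (8.5 × 10^-4)^3 × [Ce^3+]
[Ce^3+] = (1.1 × 10^-10 / 6.14 × 10^-10) = 1.8 × 10^-1 M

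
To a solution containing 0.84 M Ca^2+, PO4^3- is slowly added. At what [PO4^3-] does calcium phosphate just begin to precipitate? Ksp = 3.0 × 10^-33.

7.1 × 10^-17 M

Ca3(PO4)2(s) ⇌ 3 Ca^2+(aq) + 2 PO4^3-(aq)
Ksp = [Ca^2+]^3[PO4^3-]^2
Precipitation begins when Q = Ksp. With [Ca^2+] = 0.84 M:
3.0 × 10^-33 = (0.84)^3 × [PO4^3-]^2
[PO4^3-] = (3.0 × 10^-33 / 5.93 × 10^-1)^(1/2) = 7.1 × 10^-17 M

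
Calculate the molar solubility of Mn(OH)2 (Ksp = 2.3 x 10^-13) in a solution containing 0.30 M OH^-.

Mn(OH)2(s) ⇌ Mn^2+(aq) + 2 OH^-(aq)
Ksp = [Mn^2+][OH^-]^2
If s mol/L dissolves here, [Mn^2+] = s, [OH^-] = 0.30 + 2s ≈ 0.30 (Ksp is small, so little additional dissolves).
Ksp ≈ s × (0.30)^2
s = 2.6 × 10^-12 M
Check: 2s = 5.1 × 10^-12 ≪ 0.30, so the approximation is valid.

2.6 × 10^-12 M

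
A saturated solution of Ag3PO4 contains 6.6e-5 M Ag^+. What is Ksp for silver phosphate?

Ag3PO4(s) ⇌ 3 Ag^+(aq) + PO4^3-(aq)
Stoichiometry gives [PO4^3-] = (1/3)[Ag^+] = 2.20 x 10^-5 M.
Ksp = [Ag^+]^3[PO4^3-]
Ksp = (6.6 × 10^-5)^3 × 2.20 × 10^-5 = 6.3 x 10^-18

Ksp = 6.3e-18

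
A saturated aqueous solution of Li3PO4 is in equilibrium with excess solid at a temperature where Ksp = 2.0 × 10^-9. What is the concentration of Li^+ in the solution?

Li3PO4(s) ⇌ 3 Li^+ + PO4^3-
Ksp = [Li^+]^3[PO4^3-]
With molar solubility s: [Li^+] = 3s, [PO4^3-] = s.
Substituting: Ksp = (3s)^3s = 27s^4
s = (2.0 × 10^-9 / 27)^(1/4) = 2.93 x 10^-3 M
[Li^+] = 3s = 8.8 x 10^-3 M

[Li^+] ≈ 8.8 × 10^-3 M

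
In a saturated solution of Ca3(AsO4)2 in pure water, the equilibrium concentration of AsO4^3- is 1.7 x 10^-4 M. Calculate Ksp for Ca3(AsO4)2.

Ca3(AsO4)2(s) ⇌ 3 Ca^2+(aq) + 2 AsO4^3-(aq)
Stoichiometry gives [Ca^2+] = (3/2)[AsO4^3-] = 2.55 × 10^-4 M.
Ksp = [Ca^2+]^3[AsO4^3-]^2
Ksp = (2.55 x 10^-4)^3 × (1.7 × 10^-4)^2 = 4.8 × 10^-19

4.8 × 10^-19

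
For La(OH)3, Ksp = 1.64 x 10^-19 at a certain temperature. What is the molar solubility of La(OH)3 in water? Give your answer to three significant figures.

8.83 × 10^-6 M

La(OH)3(s) ⇌ La^3+ + 3 OH^-
Ksp = [La^3+][OH^-]^3
With molar solubility s: [La^3+] = s, [OH^-] = 3s.
Ksp = s(3s)^3 = 27s^4
s^4 = 1.64 x 10^-19 / 27, so s = 8.83 × 10^-6 M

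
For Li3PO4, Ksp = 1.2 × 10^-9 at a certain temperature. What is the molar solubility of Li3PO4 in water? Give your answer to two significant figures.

Li3PO4(s) <=> 3 Li^+ + PO4^3-
Ksp = [Li^+]^3[PO4^3-]
Let s = molar solubility. Then [Li^+] = 3s and [PO4^3-] = s.
Ksp = (3s)^3s = 27s^4
Solving, s = (1.2 × 10^-9/27)^(1/4) = 2.6 × 10^-3 M

2.6 x 10^-3 M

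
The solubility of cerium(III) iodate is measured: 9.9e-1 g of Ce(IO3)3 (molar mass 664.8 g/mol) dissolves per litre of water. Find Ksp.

Molar solubility s = (9.9 x 10^-1 g/L) / (664.8 g/mol) = 1.49 × 10^-3 M.
Ce(IO3)3(s) ⇌ Ce^3+ + 3 IO3^-
For each mole of Ce(IO3)3 that dissolves: [Ce^3+] = s, [IO3^-] = 3s.
Ksp = [Ce^3+][IO3^-]^3
So Ksp = s × (3s)^3 = 27s^4
With s = 1.49 × 10^-3: Ksp = 1.3 × 10^-10

1.3 × 10^-10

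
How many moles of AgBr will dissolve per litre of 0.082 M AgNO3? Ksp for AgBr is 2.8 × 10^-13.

AgBr(s) ⇌ Ag^+ + Br^-
Ksp = [Ag^+][Br^-]
If s mol/L dissolves here, [Ag^+] = 0.082 + s ≈ 0.082, [Br^-] = s (common-ion effect: Ag^+ is already 0.082 M).
Ksp ≈ 0.082 × s
s = 3.4 x 10^-12 M
Check: s = 3.4 × 10^-12 ≪ 0.082, so the approximation is valid.

s ≈ 3.4e-12 M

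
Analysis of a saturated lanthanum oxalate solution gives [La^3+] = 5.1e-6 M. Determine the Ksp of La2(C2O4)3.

1.2 × 10^-26

La2(C2O4)3(s) ⇌ 2 La^3+ + 3 C2O4^2-
Stoichiometry gives [C2O4^2-] = (3/2)[La^3+] = 7.65 × 10^-6 M.
Ksp = [La^3+]^2[C2O4^2-]^3
Ksp = (5.1 x 10^-6)^2 × (7.65 x 10^-6)^3 = 1.2 × 10^-26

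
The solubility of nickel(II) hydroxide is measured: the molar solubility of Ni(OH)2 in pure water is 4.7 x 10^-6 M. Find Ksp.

Ni(OH)2(s) <=> Ni^2+(aq) + 2 OH^-(aq)
For each mole of Ni(OH)2 that dissolves: [Ni^2+] = s, [OH^-] = 2s.
Ksp = [Ni^2+][OH^-]^2
Substituting: Ksp = s(2s)^2 = 4s^3
Ksp = 4 × (4.7 × 10^-6)^3 = 4.2 × 10^-16

Ksp = 4.2 × 10^-16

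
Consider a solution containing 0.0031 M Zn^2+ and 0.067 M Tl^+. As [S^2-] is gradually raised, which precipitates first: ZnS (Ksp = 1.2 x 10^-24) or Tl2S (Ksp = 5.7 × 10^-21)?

ZnS

Precipitation of each salt starts when its ion product equals its Ksp.
For ZnS: 1.2 x 10^-24 = 0.0031 × [S^2-]  ⇒  [S^2-] = 3.9 × 10^-22 M.
For Tl2S: 5.7 × 10^-21 = (0.067)^2 × [S^2-]  ⇒  [S^2-] = 1.3 x 10^-18 M.
The salt with the lower threshold [S^2-] precipitates first: ZnS.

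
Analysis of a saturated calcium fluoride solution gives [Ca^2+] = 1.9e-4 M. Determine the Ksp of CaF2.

CaF2(s) ⇌ Ca^2+(aq) + 2 F^-(aq)
Stoichiometry gives [F^-] = (2/1)[Ca^2+] = 3.80 × 10^-4 M.
Ksp = [Ca^2+][F^-]^2
Ksp = 1.9 × 10^-4 × (3.80 x 10^-4)^2 = 2.7 × 10^-11

Ksp ≈ 2.7 × 10^-11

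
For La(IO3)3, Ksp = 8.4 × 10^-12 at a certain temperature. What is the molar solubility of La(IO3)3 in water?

s = 7.5 × 10^-4 M

La(IO3)3(s) <=> La^3+ + 3 IO3^-
Ksp = [La^3+][IO3^-]^3
With molar solubility s: [La^3+] = s, [IO3^-] = 3s.
Substituting: Ksp = s(3s)^3 = 27s^4
s^4 = 8.4 × 10^-12 / 27, so s = 7.5 × 10^-4 M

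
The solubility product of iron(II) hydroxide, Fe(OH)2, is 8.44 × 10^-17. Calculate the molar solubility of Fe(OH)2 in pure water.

s = 2.76e-6 M

Fe(OH)2(s) ⇌ Fe^2+(aq) + 2 OH^-(aq)
Ksp = [Fe^2+][OH^-]^2
Let s = molar solubility. Then [Fe^2+] = s and [OH^-] = 2s.
So Ksp = s × (2s)^2 = 4s^3
s = (8.44 × 10^-17 / 4)^(1/3) = 2.76 x 10^-6 M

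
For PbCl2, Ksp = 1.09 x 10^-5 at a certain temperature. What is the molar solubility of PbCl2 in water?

PbCl2(s) ⇌ Pb^2+(aq) + 2 Cl^-(aq)
Ksp = [Pb^2+][Cl^-]^2
If s mol/L of PbCl2 dissolves, [Pb^2+] = s and [Cl^-] = 2s.
Substituting: Ksp = s(2s)^2 = 4s^3
s^3 = 1.09 x 10^-5 / 4, so s = 1.40 × 10^-2 M

s = 1.40 x 10^-2 M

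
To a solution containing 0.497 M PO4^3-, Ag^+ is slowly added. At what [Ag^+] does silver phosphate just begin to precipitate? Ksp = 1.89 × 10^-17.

Ag3PO4(s) <=> 3 Ag^+ + PO4^3-
Ksp = [Ag^+]^3[PO4^3-]
Precipitation begins when Q = Ksp. With [PO4^3-] = 0.497 M:
1.89 × 10^-17 = (0.497) × [Ag^+]^3
[Ag^+] = (1.89 × 10^-17 / 4.97 × 10^-1)^(1/3) = 3.36 × 10^-6 M

[Ag^+] ≈ 3.36 × 10^-6 M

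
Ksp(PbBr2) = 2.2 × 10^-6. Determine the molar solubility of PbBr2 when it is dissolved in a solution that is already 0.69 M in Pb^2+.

PbBr2(s) ⇌ Pb^2+(aq) + 2 Br^-(aq)
Ksp = [Pb^2+][Br^-]^2
Let s be the molar solubility in this solution. [Pb^2+] = 0.69 + s ≈ 0.69, [Br^-] = 2s (common-ion effect: Pb^2+ is already 0.69 M).
Ksp ≈ 0.69 × (2s)^2
s = 8.9 × 10^-4 M
Check: s = 8.9 x 10^-4 ≪ 0.69, so the approximation is valid.

s = 8.9e-4 M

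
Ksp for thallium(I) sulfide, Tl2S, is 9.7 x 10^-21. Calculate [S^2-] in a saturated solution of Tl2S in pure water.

[S^2-] = 1.3e-7 M

Tl2S(s) ⇌ 2 Tl^+(aq) + S^2-(aq)
Ksp = [Tl^+]^2[S^2-]
For each mole of Tl2S that dissolves: [Tl^+] = 2s, [S^2-] = s.
Substituting: Ksp = (2s)^2s = 4s^3
Solving, s = (9.7 x 10^-21/4)^(1/3) = 1.34 x 10^-7 M
[S^2-] = s = 1.3 × 10^-7 M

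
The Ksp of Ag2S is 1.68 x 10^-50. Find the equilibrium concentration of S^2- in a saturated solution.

Ag2S(s) ⇌ 2 Ag^+(aq) + S^2-(aq)
Ksp = [Ag^+]^2[S^2-]
If s mol/L of Ag2S dissolves, [Ag^+] = 2s and [S^2-] = s.
Ksp = (2s)^2s = 4s^3
s^3 = 1.68 x 10^-50 / 4, so s = 1.613 × 10^-17 M
[S^2-] = s = 1.61 x 10^-17 M

[S^2-] = 1.61 × 10^-17 M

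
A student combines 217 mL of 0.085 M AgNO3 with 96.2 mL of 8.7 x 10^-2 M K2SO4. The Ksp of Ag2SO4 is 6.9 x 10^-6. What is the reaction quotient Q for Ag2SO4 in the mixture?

Q ≈ 9.3e-5

Total volume = 217 + 96.2 = 313.2 mL.
[Ag^+] = 8.5 × 10^-2 × (217/313.2) = 5.89 × 10^-2 M
[SO4^2-] = 8.7 x 10^-2 × (96.2/313.2) = 2.67 × 10^-2 M
Ag2SO4(s) <=> 2 Ag^+(aq) + SO4^2-(aq), so Q = [Ag^+]^2[SO4^2-]
Q = (5.89 x 10^-2)^2(2.67 × 10^-2) = 9.3 × 10^-5
Q > Ksp, so Ag2SO4 will precipitate.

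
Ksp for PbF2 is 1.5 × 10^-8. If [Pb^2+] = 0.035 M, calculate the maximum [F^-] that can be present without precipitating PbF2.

6.5 × 10^-4 M

PbF2(s) ⇌ Pb^2+(aq) + 2 F^-(aq)
Ksp = [Pb^2+][F^-]^2
Precipitation begins when Q = Ksp. With [Pb^2+] = 0.035 M:
1.5 × 10^-8 = (0.035) × [F^-]^2
[F^-] = (1.5 × 10^-8 / 3.5 x 10^-2)^(1/2) = 6.5 × 10^-4 M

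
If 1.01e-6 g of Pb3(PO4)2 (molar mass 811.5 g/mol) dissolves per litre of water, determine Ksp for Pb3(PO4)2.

3.23 × 10^-43

Molar solubility s = (1.01 x 10^-6 g/L) / (811.5 g/mol) = 1.245 × 10^-9 M.
Pb3(PO4)2(s) ⇌ 3 Pb^2+(aq) + 2 PO4^3-(aq)
For each mole of Pb3(PO4)2 that dissolves: [Pb^2+] = 3s, [PO4^3-] = 2s.
Ksp = [Pb^2+]^3[PO4^3-]^2
Substituting: Ksp = (3s)^3(2s)^2 = 108s^5
Ksp = 108 × (1.245 × 10^-9)^5 = 3.23 × 10^-43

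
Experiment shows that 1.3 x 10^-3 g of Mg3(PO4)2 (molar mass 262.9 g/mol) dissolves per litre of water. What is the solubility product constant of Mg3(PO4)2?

3.2 x 10^-25

Molar solubility s = (1.3 × 10^-3 g/L) / (262.9 g/mol) = 4.94 x 10^-6 M.
Mg3(PO4)2(s) ⇌ 3 Mg^2+ + 2 PO4^3-
If s mol/L of Mg3(PO4)2 dissolves, [Mg^2+] = 3s and [PO4^3-] = 2s.
Ksp = [Mg^2+]^3[PO4^3-]^2
Ksp = (3s)^3(2s)^2 = 108s^5
Ksp = 108 × (4.94 × 10^-6)^5 = 3.2 × 10^-25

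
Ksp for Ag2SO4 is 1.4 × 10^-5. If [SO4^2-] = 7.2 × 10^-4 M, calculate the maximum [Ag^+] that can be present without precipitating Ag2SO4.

Ag2SO4(s) <=> 2 Ag^+(aq) + SO4^2-(aq)
Ksp = [Ag^+]^2[SO4^2-]
Precipitation begins when Q = Ksp. With [SO4^2-] = 7.2 × 10^-4 M:
1.4 × 10^-5 = (7.2 × 10^-4) × [Ag^+]^2
[Ag^+] = (1.4 × 10^-5 / 7.2 x 10^-4)^(1/2) = 1.4 × 10^-1 M

[Ag^+] ≈ 0.14 M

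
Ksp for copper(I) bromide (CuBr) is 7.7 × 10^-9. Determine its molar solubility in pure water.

CuBr(s) ⇌ Cu^+ + Br^-
Ksp = [Cu^+][Br^-]
Let s = molar solubility. Then [Cu^+] = s and [Br^-] = s.
Ksp = s^2
s = √(7.7 × 10^-9) = 8.8 × 10^-5 M

s = 8.8 × 10^-5 M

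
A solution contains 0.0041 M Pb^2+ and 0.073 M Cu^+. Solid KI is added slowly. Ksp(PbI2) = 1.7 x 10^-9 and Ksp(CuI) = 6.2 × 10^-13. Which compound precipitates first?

Each salt begins to precipitate when Q = Ksp, i.e. when [I^-] reaches its threshold.
For PbI2: 1.7 x 10^-9 = 0.0041 × [I^-]^2  ⇒  [I^-] = 6.4 x 10^-4 M.
For CuI: 6.2 × 10^-13 = 0.073 × [I^-]  ⇒  [I^-] = 8.5 × 10^-12 M.
The salt with the lower threshold [I^-] precipitates first: CuI.

CuI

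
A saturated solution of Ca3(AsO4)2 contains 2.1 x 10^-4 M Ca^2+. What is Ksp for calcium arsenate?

Ksp = 1.8 x 10^-19

Ca3(AsO4)2(s) ⇌ 3 Ca^2+ + 2 AsO4^3-
Stoichiometry gives [AsO4^3-] = (2/3)[Ca^2+] = 1.40 × 10^-4 M.
Ksp = [Ca^2+]^3[AsO4^3-]^2
Ksp = (2.1 x 10^-4)^3 × (1.40 x 10^-4)^2 = 1.8 × 10^-19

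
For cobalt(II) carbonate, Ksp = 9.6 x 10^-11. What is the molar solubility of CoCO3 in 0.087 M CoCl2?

s ≈ 1.1 × 10^-9 M

CoCO3(s) ⇌ Co^2+ + CO3^2-
Ksp = [Co^2+][CO3^2-]
Let s be the molar solubility in this solution. [Co^2+] = 0.087 + s ≈ 0.087, [CO3^2-] = s (Ksp is small, so little additional dissolves).
Ksp ≈ 0.087 × s
s = 1.1 x 10^-9 M
Check: s = 1.1 × 10^-9 ≪ 0.087, so the approximation is valid.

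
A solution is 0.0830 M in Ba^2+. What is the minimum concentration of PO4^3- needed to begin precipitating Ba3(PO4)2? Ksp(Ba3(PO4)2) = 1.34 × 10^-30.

[PO4^3-] ≈ 4.84 × 10^-14 M

Ba3(PO4)2(s) ⇌ 3 Ba^2+(aq) + 2 PO4^3-(aq)
Ksp = [Ba^2+]^3[PO4^3-]^2
Precipitation begins when Q = Ksp. With [Ba^2+] = 0.0830 M:
1.34 × 10^-30 = (0.0830)^3 × [PO4^3-]^2
[PO4^3-] = (1.34 × 10^-30 / 5.718 x 10^-4)^(1/2) = 4.84 × 10^-14 M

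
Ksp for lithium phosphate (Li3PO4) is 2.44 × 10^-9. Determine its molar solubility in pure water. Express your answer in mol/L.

Li3PO4(s) ⇌ 3 Li^+ + PO4^3-
Ksp = [Li^+]^3[PO4^3-]
For each mole of Li3PO4 that dissolves: [Li^+] = 3s, [PO4^3-] = s.
Ksp = (3s)^3s = 27s^4
s^4 = 2.44 × 10^-9 / 27, so s = 3.08 x 10^-3 M

s ≈ 3.08 × 10^-3 M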